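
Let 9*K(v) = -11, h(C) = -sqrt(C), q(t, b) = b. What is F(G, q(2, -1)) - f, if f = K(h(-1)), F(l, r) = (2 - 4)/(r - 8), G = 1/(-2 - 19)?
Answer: 13/9 ≈ 1.4444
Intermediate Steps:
K(v) = -11/9 (K(v) = (1/9)*(-11) = -11/9)
G = -1/21 (G = 1/(-21) = -1/21 ≈ -0.047619)
F(l, r) = -2/(-8 + r)
f = -11/9 ≈ -1.2222
F(G, q(2, -1)) - f = -2/(-8 - 1) - 1*(-11/9) = -2/(-9) + 11/9 = -2*(-1/9) + 11/9 = 2/9 + 11/9 = 13/9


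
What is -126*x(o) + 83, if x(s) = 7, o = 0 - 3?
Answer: -799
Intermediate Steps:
o = -3
-126*x(o) + 83 = -126*7 + 83 = -882 + 83 = -799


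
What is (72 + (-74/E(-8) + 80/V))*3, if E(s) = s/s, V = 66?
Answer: -26/11 ≈ -2.3636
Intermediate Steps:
E(s) = 1
(72 + (-74/E(-8) + 80/V))*3 = (72 + (-74/1 + 80/66))*3 = (72 + (-74*1 + 80*(1/66)))*3 = (72 + (-74 + 40/33))*3 = (72 - 2402/33)*3 = -26/33*3 = -26/11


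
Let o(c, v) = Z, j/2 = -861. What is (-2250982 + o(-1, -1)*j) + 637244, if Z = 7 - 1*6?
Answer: -1615460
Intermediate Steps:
j = -1722 (j = 2*(-861) = -1722)
Z = 1 (Z = 7 - 6 = 1)
o(c, v) = 1
(-2250982 + o(-1, -1)*j) + 637244 = (-2250982 + 1*(-1722)) + 637244 = (-2250982 - 1722) + 637244 = -2252704 + 637244 = -1615460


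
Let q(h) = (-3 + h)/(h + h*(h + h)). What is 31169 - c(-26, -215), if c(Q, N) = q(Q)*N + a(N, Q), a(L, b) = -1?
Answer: 41325185/1326 ≈ 31165.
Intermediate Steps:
q(h) = (-3 + h)/(h + 2*h**2) (q(h) = (-3 + h)/(h + h*(2*h)) = (-3 + h)/(h + 2*h**2))
c(Q, N) = -1 + N*(-3 + Q)/(Q*(1 + 2*Q)) (c(Q, N) = ((-3 + Q)/(Q*(1 + 2*Q)))*N - 1 = N*(-3 + Q)/(Q*(1 + 2*Q)) - 1 = -1 + N*(-3 + Q)/(Q*(1 + 2*Q)))
31169 - c(-26, -215) = 31169 - (-215*(-3 - 26) - 1*(-26)*(1 + 2*(-26)))/((-26)*(1 + 2*(-26))) = 31169 - (-1)*(-215*(-29) - 1*(-26)*(1 - 52))/(26*(1 - 52)) = 31169 - (-1)*(6235 - 1*(-26)*(-51))/(26*(-51)) = 31169 - (-1)*(-1)*(6235 - 1326)/(26*51) = 31169 - (-1)*(-1)*4909/(26*51) = 31169 - 1*4909/1326 = 31169 - 4909/1326 = 41325185/1326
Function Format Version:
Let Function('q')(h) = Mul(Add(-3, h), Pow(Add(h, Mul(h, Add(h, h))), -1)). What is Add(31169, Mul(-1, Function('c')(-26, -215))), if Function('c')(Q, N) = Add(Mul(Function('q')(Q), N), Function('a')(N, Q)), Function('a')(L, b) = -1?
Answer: Rational(41325185, 1326) ≈ 31165.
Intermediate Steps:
Function('q')(h) = Mul(Pow(Add(h, Mul(2, Pow(h, 2))), -1), Add(-3, h)) (Function('q')(h) = Mul(Add(-3, h), Pow(Add(h, Mul(h, Mul(2, h))), -1)) = Mul(Add(-3, h), Pow(Add(h, Mul(2, Pow(h, 2))), -1)) = Mul(Pow(Add(h, Mul(2, Pow(h, 2))), -1), Add(-3, h)))
Function('c')(Q, N) = Add(-1, Mul(N, Pow(Q, -1), Pow(Add(1, Mul(2, Q)), -1), Add(-3, Q))) (Function('c')(Q, N) = Add(Mul(Mul(Pow(Q, -1), Pow(Add(1, Mul(2, Q)), -1), Add(-3, Q)), N), -1) = Add(Mul(N, Pow(Q, -1), Pow(Add(1, Mul(2, Q)), -1), Add(-3, Q)), -1) = Add(-1, Mul(N, Pow(Q, -1), Pow(Add(1, Mul(2, Q)), -1), Add(-3, Q))))
Add(31169, Mul(-1, Function('c')(-26, -215))) = Add(31169, Mul(-1, Mul(Pow(-26, -1), Pow(Add(1, Mul(2, -26)), -1), Add(Mul(-215, Add(-3, -26)), Mul(-1, -26, Add(1, Mul(2, -26))))))) = Add(31169, Mul(-1, Mul(Rational(-1, 26), Pow(Add(1, -52), -1), Add(Mul(-215, -29), Mul(-1, -26, Add(1, -52)))))) = Add(31169, Mul(-1, Mul(Rational(-1, 26), Pow(-51, -1), Add(6235, Mul(-1, -26, -51))))) = Add(31169, Mul(-1, Mul(Rational(-1, 26), Rational(-1, 51), Add(6235, -1326)))) = Add(31169, Mul(-1, Mul(Rational(-1, 26), Rational(-1, 51), 4909))) = Add(31169, Mul(-1, Rational(4909, 1326))) = Add(31169, Rational(-4909, 1326)) = Rational(41325185, 1326)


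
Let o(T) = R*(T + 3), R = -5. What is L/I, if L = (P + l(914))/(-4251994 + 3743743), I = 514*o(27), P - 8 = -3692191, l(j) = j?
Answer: -410141/4354016900 ≈ -9.4198e-5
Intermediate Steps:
P = -3692183 (P = 8 - 3692191 = -3692183)
o(T) = -15 - 5*T (o(T) = -5*(T + 3) = -5*(3 + T) = -15 - 5*T)
I = -77100 (I = 514*(-15 - 5*27) = 514*(-15 - 135) = 514*(-150) = -77100)
L = 1230423/169417 (L = (-3692183 + 914)/(-4251994 + 3743743) = -3691269/(-508251) = -3691269*(-1/508251) = 1230423/169417 ≈ 7.2627)
L/I = (1230423/169417)/(-77100) = (1230423/169417)*(-1/77100) = -410141/4354016900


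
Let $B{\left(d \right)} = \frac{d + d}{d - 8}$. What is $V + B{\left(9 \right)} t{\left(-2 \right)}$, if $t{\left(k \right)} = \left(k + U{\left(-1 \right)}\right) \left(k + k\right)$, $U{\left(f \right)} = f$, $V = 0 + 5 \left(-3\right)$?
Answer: $201$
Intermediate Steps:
$B{\left(d \right)} = \frac{2 d}{-8 + d}$
$V = -15$ ($V = 0 - 15 = -15$)
$t{\left(k \right)} = 2 k \left(-1 + k\right)$ ($t{\left(k \right)} = \left(k - 1\right) \left(k + k\right) = \left(-1 + k\right) 2 k = 2 k \left(-1 + k\right)$)
$V + B{\left(9 \right)} t{\left(-2 \right)} = -15 + 2 \cdot 9 \frac{1}{-8 + 9} \cdot 2 \left(-2\right) \left(-1 - 2\right) = -15 + 2 \cdot 9 \cdot 1^{-1} \cdot 2 \left(-2\right) \left(-3\right) = -15 + 2 \cdot 9 \cdot 1 \cdot 12 = -15 + 18 \cdot 12 = -15 + 216 = 201$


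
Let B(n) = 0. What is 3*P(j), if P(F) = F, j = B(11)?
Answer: 0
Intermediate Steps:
j = 0
3*P(j) = 3*0 = 0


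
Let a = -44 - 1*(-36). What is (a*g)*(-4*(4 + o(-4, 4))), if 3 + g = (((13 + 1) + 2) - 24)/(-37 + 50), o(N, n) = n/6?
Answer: -21056/39 ≈ -539.90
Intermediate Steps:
o(N, n) = n/6 (o(N, n) = n*(1/6) = n/6)
g = -47/13 (g = -3 + (((13 + 1) + 2) - 24)/(-37 + 50) = -3 + ((14 + 2) - 24)/13 = -3 + (16 - 24)*(1/13) = -3 - 8*1/13 = -3 - 8/13 = -47/13 ≈ -3.6154)
a = -8 (a = -44 + 36 = -8)
(a*g)*(-4*(4 + o(-4, 4))) = (-8*(-47/13))*(-4*(4 + (1/6)*4)) = 376*(-4*(4 + 2/3))/13 = 376*(-4*14/3)/13 = (376/13)*(-56/3) = -21056/39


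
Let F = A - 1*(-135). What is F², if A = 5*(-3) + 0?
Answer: 14400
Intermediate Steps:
A = -15 (A = -15 + 0 = -15)
F = 120 (F = -15 - 1*(-135) = -15 + 135 = 120)
F² = 120² = 14400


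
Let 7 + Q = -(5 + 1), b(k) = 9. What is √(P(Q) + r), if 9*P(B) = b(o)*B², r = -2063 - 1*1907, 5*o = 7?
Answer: I*√3801 ≈ 61.652*I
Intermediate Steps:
o = 7/5 (o = (⅕)*7 = 7/5 ≈ 1.4000)
Q = -13 (Q = -7 - (5 + 1) = -7 - 1*6 = -7 - 6 = -13)
r = -3970 (r = -2063 - 1907 = -3970)
P(B) = B² (P(B) = (9*B²)/9 = B²)
√(P(Q) + r) = √((-13)² - 3970) = √(169 - 3970) = √(-3801) = I*√3801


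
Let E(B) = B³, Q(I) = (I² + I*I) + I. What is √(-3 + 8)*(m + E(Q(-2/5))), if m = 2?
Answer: 31242*√5/15625 ≈ 4.4710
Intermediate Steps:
Q(I) = I + 2*I² (Q(I) = (I² + I²) + I = 2*I² + I = I + 2*I²)
√(-3 + 8)*(m + E(Q(-2/5))) = √(-3 + 8)*(2 + ((-2/5)*(1 + 2*(-2/5)))³) = √5*(2 + ((-2*⅕)*(1 + 2*(-2*⅕)))³) = √5*(2 + (-2*(1 + 2*(-⅖))/5)³) = √5*(2 + (-2*(1 - ⅘)/5)³) = √5*(2 + (-⅖*⅕)³) = √5*(2 + (-2/25)³) = √5*(2 - 8/15625) = √5*(31242/15625) = 31242*√5/15625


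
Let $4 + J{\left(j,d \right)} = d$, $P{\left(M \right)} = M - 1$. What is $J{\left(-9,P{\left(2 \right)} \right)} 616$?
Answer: $-1848$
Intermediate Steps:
$P{\left(M \right)} = -1 + M$ ($P{\left(M \right)} = M - 1 = -1 + M$)
$J{\left(j,d \right)} = -4 + d$
$J{\left(-9,P{\left(2 \right)} \right)} 616 = \left(-4 + \left(-1 + 2\right)\right) 616 = \left(-4 + 1\right) 616 = \left(-3\right) 616 = -1848$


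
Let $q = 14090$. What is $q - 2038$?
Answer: $12052$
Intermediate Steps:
$q - 2038 = 14090 - 2038 = 12052$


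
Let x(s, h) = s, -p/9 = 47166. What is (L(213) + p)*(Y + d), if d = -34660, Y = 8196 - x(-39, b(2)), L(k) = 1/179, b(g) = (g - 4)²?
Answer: 2007888430625/179 ≈ 1.1217e+10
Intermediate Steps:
b(g) = (-4 + g)²
p = -424494 (p = -9*47166 = -424494)
L(k) = 1/179
Y = 8235 (Y = 8196 - 1*(-39) = 8196 + 39 = 8235)
(L(213) + p)*(Y + d) = (1/179 - 424494)*(8235 - 34660) = -75984425/179*(-26425) = 2007888430625/179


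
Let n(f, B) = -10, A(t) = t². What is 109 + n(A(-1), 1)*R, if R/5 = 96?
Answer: -4691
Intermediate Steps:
R = 480 (R = 5*96 = 480)
109 + n(A(-1), 1)*R = 109 - 10*480 = 109 - 4800 = -4691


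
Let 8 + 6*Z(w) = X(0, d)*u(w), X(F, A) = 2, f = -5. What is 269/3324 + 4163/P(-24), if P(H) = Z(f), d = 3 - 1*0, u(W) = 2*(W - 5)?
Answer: -3458915/6648 ≈ -520.29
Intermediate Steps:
u(W) = -10 + 2*W (u(W) = 2*(-5 + W) = -10 + 2*W)
d = 3 (d = 3 + 0 = 3)
Z(w) = -14/3 + 2*w/3 (Z(w) = -4/3 + (2*(-10 + 2*w))/6 = -4/3 + (-20 + 4*w)/6 = -4/3 + (-10/3 + 2*w/3) = -14/3 + 2*w/3)
P(H) = -8 (P(H) = -14/3 + (⅔)*(-5) = -14/3 - 10/3 = -8)
269/3324 + 4163/P(-24) = 269/3324 + 4163/(-8) = 269*(1/3324) + 4163*(-⅛) = 269/3324 - 4163/8 = -3458915/6648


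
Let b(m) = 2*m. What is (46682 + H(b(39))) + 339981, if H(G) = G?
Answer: 386741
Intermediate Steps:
(46682 + H(b(39))) + 339981 = (46682 + 2*39) + 339981 = (46682 + 78) + 339981 = 46760 + 339981 = 386741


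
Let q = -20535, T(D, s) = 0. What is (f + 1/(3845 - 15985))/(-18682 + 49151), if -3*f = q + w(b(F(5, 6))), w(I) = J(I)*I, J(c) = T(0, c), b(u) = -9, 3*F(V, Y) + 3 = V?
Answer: 83098299/369893660 ≈ 0.22465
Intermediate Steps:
F(V, Y) = -1 + V/3
J(c) = 0
w(I) = 0 (w(I) = 0*I = 0)
f = 6845 (f = -(-20535 + 0)/3 = -⅓*(-20535) = 6845)
(f + 1/(3845 - 15985))/(-18682 + 49151) = (6845 + 1/(3845 - 15985))/(-18682 + 49151) = (6845 + 1/(-12140))/30469 = (6845 - 1/12140)*(1/30469) = (83098299/12140)*(1/30469) = 83098299/369893660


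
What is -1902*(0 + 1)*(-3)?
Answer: 5706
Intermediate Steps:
-1902*(0 + 1)*(-3) = -1902*(-3) = 5706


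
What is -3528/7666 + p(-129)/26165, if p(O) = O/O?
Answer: -46151227/100290445 ≈ -0.46018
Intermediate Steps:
p(O) = 1
-3528/7666 + p(-129)/26165 = -3528/7666 + 1/26165 = -3528*1/7666 + 1*(1/26165) = -1764/3833 + 1/26165 = -46151227/100290445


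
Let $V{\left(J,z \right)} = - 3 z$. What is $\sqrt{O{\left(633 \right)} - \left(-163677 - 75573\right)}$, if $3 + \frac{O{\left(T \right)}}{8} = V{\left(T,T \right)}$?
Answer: $\sqrt{224034} \approx 473.32$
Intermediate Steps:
$O{\left(T \right)} = -24 - 24 T$ ($O{\left(T \right)} = -24 + 8 \left(- 3 T\right) = -24 - 24 T$)
$\sqrt{O{\left(633 \right)} - \left(-163677 - 75573\right)} = \sqrt{\left(-24 - 15192\right) - \left(-163677 - 75573\right)} = \sqrt{\left(-24 - 15192\right) - -239250} = \sqrt{-15216 + 239250} = \sqrt{224034}$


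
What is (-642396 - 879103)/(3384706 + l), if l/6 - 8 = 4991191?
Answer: -217357/4761700 ≈ -0.045647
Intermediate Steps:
l = 29947194 (l = 48 + 6*4991191 = 48 + 29947146 = 29947194)
(-642396 - 879103)/(3384706 + l) = (-642396 - 879103)/(3384706 + 29947194) = -1521499/33331900 = -1521499*1/33331900 = -217357/4761700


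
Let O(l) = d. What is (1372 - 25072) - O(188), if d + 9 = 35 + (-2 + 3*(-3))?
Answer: -23715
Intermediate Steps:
d = 15 (d = -9 + (35 + (-2 + 3*(-3))) = -9 + (35 + (-2 - 9)) = -9 + (35 - 11) = -9 + 24 = 15)
O(l) = 15
(1372 - 25072) - O(188) = (1372 - 25072) - 1*15 = -23700 - 15 = -23715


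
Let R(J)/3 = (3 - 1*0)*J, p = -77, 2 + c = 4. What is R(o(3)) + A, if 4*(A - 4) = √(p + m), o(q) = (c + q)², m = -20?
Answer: 229 + I*√97/4 ≈ 229.0 + 2.4622*I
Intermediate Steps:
c = 2 (c = -2 + 4 = 2)
o(q) = (2 + q)²
A = 4 + I*√97/4 (A = 4 + √(-77 - 20)/4 = 4 + √(-97)/4 = 4 + (I*√97)/4 = 4 + I*√97/4 ≈ 4.0 + 2.4622*I)
R(J) = 9*J (R(J) = 3*((3 - 1*0)*J) = 3*((3 + 0)*J) = 3*(3*J) = 9*J)
R(o(3)) + A = 9*(2 + 3)² + (4 + I*√97/4) = 9*5² + (4 + I*√97/4) = 9*25 + (4 + I*√97/4) = 225 + (4 + I*√97/4) = 229 + I*√97/4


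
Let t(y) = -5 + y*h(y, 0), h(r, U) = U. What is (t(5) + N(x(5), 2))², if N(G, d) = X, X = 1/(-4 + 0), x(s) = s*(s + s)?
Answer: 441/16 ≈ 27.563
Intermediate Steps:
x(s) = 2*s² (x(s) = s*(2*s) = 2*s²)
X = -¼ (X = 1/(-4) = -¼ ≈ -0.25000)
N(G, d) = -¼
t(y) = -5 (t(y) = -5 + y*0 = -5 + 0 = -5)
(t(5) + N(x(5), 2))² = (-5 - ¼)² = (-21/4)² = 441/16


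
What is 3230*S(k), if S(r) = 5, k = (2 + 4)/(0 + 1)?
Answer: 16150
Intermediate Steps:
k = 6 (k = 6/1 = 6*1 = 6)
3230*S(k) = 3230*5 = 16150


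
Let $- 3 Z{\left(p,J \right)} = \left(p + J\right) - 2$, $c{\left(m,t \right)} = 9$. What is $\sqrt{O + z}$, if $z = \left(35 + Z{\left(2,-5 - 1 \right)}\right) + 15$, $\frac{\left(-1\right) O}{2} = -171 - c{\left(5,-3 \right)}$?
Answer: $2 \sqrt{103} \approx 20.298$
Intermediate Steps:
$Z{\left(p,J \right)} = \frac{2}{3} - \frac{J}{3} - \frac{p}{3}$ ($Z{\left(p,J \right)} = - \frac{\left(p + J\right) - 2}{3} = - \frac{\left(J + p\right) - 2}{3} = - \frac{-2 + J + p}{3} = \frac{2}{3} - \frac{J}{3} - \frac{p}{3}$)
$O = 360$ ($O = - 2 \left(-171 - 9\right) = \left(-2\right) \left(-180\right) = 360$)
$z = 52$ ($z = \left(35 - \frac{-5 - 1}{3}\right) + 15 = \left(35 - -2\right) + 15 = \left(35 + \left(\frac{2}{3} + 2 - \frac{2}{3}\right)\right) + 15 = \left(35 + 2\right) + 15 = 37 + 15 = 52$)
$\sqrt{O + z} = \sqrt{360 + 52} = \sqrt{412} = 2 \sqrt{103}$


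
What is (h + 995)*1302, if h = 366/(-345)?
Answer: 148822506/115 ≈ 1.2941e+6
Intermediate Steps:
h = -122/115 (h = 366*(-1/345) = -122/115 ≈ -1.0609)
(h + 995)*1302 = (-122/115 + 995)*1302 = (114303/115)*1302 = 148822506/115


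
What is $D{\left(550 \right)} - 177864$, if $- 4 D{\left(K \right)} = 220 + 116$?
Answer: $-177948$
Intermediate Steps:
$D{\left(K \right)} = -84$ ($D{\left(K \right)} = - \frac{220 + 116}{4} = \left(- \frac{1}{4}\right) 336 = -84$)
$D{\left(550 \right)} - 177864 = -84 - 177864 = -177948$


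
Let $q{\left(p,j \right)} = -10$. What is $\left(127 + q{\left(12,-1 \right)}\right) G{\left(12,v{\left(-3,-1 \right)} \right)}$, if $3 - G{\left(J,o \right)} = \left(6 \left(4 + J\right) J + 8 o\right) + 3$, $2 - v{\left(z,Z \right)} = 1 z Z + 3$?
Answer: $-131040$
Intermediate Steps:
$v{\left(z,Z \right)} = -1 - Z z$ ($v{\left(z,Z \right)} = 2 - \left(1 z Z + 3\right) = 2 - \left(z Z + 3\right) = 2 - \left(Z z + 3\right) = 2 - \left(3 + Z z\right) = -1 - Z z$)
$G{\left(J,o \right)} = - 8 o - J \left(24 + 6 J\right)$ ($G{\left(J,o \right)} = 3 - \left(\left(6 \left(4 + J\right) J + 8 o\right) + 3\right) = 3 - \left(\left(\left(24 + 6 J\right) J + 8 o\right) + 3\right) = 3 - \left(\left(J \left(24 + 6 J\right) + 8 o\right) + 3\right) = 3 - \left(\left(8 o + J \left(24 + 6 J\right)\right) + 3\right) = 3 - \left(3 + 8 o + J \left(24 + 6 J\right)\right) = - 8 o - J \left(24 + 6 J\right)$)
$\left(127 + q{\left(12,-1 \right)}\right) G{\left(12,v{\left(-3,-1 \right)} \right)} = \left(127 - 10\right) \left(\left(-24\right) 12 - 8 \left(-1 - \left(-1\right) \left(-3\right)\right) - 6 \cdot 12^{2}\right) = 117 \left(-288 - 8 \left(-1 - 3\right) - 864\right) = 117 \left(-288 - -32 - 864\right) = 117 \left(-288 + 32 - 864\right) = 117 \left(-1120\right) = -131040$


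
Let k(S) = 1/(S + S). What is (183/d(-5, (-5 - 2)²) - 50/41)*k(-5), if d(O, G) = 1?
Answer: -7453/410 ≈ -18.178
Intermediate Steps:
k(S) = 1/(2*S)
(183/d(-5, (-5 - 2)²) - 50/41)*k(-5) = (183/1 - 50/41)*((½)/(-5)) = (183*1 - 50*1/41)*((½)*(-⅕)) = (183 - 50/41)*(-⅒) = (7453/41)*(-⅒) = -7453/410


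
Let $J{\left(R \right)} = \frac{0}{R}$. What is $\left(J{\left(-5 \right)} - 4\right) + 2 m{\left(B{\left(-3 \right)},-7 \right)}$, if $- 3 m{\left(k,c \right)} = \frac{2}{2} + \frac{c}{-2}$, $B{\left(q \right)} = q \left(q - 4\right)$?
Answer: $-7$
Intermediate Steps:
$J{\left(R \right)} = 0$
$B{\left(q \right)} = q \left(-4 + q\right)$
$m{\left(k,c \right)} = - \frac{1}{3} + \frac{c}{6}$ ($m{\left(k,c \right)} = - \frac{\frac{2}{2} + \frac{c}{-2}}{3} = - \frac{2 \cdot \frac{1}{2} + c \left(- \frac{1}{2}\right)}{3} = - \frac{1 - \frac{c}{2}}{3} = - \frac{1}{3} + \frac{c}{6}$)
$\left(J{\left(-5 \right)} - 4\right) + 2 m{\left(B{\left(-3 \right)},-7 \right)} = \left(0 - 4\right) + 2 \left(- \frac{1}{3} + \frac{1}{6} \left(-7\right)\right) = \left(0 - 4\right) + 2 \left(- \frac{1}{3} - \frac{7}{6}\right) = -4 + 2 \left(- \frac{3}{2}\right) = -4 - 3 = -7$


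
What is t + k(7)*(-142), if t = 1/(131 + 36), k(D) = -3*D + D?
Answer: 331997/167 ≈ 1988.0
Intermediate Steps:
k(D) = -2*D
t = 1/167 ≈ 0.0059880
t + k(7)*(-142) = 1/167 - 2*7*(-142) = 1/167 - 14*(-142) = 1/167 + 1988 = 331997/167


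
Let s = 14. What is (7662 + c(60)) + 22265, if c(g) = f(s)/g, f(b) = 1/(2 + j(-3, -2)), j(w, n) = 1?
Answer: 5386861/180 ≈ 29927.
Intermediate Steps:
f(b) = 1/3 (f(b) = 1/(2 + 1) = 1/3)
c(g) = 1/(3*g)
(7662 + c(60)) + 22265 = (7662 + (1/3)/60) + 22265 = (7662 + (1/3)*(1/60)) + 22265 = (7662 + 1/180) + 22265 = 1379161/180 + 22265 = 5386861/180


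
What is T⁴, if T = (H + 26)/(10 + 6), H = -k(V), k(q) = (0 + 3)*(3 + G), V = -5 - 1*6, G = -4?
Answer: 707281/65536 ≈ 10.792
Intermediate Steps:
V = -11 (V = -5 - 6 = -11)
k(q) = -3 (k(q) = (0 + 3)*(3 - 4) = 3*(-1) = -3)
H = 3 (H = -1*(-3) = 3)
T = 29/16 (T = (3 + 26)/(10 + 6) = 29/16 ≈ 1.8125)
T⁴ = (29/16)⁴ = 707281/65536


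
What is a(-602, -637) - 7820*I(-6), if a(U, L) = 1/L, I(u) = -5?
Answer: 24906699/637 ≈ 39100.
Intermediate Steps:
a(-602, -637) - 7820*I(-6) = 1/(-637) - 7820*(-5) = -1/637 - 1*(-39100) = -1/637 + 39100 = 24906699/637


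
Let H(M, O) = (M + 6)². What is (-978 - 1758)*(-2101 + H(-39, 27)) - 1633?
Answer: 2767199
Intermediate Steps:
H(M, O) = (6 + M)²
(-978 - 1758)*(-2101 + H(-39, 27)) - 1633 = (-978 - 1758)*(-2101 + (6 - 39)²) - 1633 = -2736*(-2101 + (-33)²) - 1633 = -2736*(-2101 + 1089) - 1633 = -2736*(-1012) - 1633 = 2768832 - 1633 = 2767199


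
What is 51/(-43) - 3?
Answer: -180/43 ≈ -4.1860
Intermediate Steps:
51/(-43) - 3 = 51*(-1/43) - 3 = -51/43 - 3 = -180/43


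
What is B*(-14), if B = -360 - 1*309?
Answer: 9366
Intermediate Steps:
B = -669 (B = -360 - 309 = -669)
B*(-14) = -669*(-14) = 9366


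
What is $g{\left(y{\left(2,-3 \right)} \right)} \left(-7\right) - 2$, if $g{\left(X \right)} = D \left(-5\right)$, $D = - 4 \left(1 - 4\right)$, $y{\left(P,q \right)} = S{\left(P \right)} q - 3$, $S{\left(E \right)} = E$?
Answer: $418$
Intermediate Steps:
$y{\left(P,q \right)} = -3 + P q$ ($y{\left(P,q \right)} = P q - 3 = -3 + P q$)
$D = 12$ ($D = \left(-4\right) \left(-3\right) = 12$)
$g{\left(X \right)} = -60$ ($g{\left(X \right)} = 12 \left(-5\right) = -60$)
$g{\left(y{\left(2,-3 \right)} \right)} \left(-7\right) - 2 = \left(-60\right) \left(-7\right) - 2 = 420 - 2 = 418$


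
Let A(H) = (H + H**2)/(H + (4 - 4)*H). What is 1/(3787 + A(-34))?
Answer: 1/3754 ≈ 0.00026638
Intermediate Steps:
A(H) = (H + H**2)/H (A(H) = (H + H**2)/(H + 0*H) = (H + H**2)/(H + 0) = (H + H**2)/H)
1/(3787 + A(-34)) = 1/(3787 + (1 - 34)) = 1/(3787 - 33) = 1/3754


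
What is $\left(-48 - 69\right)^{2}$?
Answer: $13689$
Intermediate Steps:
$\left(-48 - 69\right)^{2} = \left(-117\right)^{2} = 13689$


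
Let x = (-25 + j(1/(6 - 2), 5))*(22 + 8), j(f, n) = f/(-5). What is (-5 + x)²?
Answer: 2289169/4 ≈ 5.7229e+5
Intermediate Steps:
j(f, n) = -f/5 (j(f, n) = f*(-⅕) = -f/5)
x = -1503/2 (x = (-25 - 1/(5*(6 - 2)))*(22 + 8) = (-25 - ⅕/4)*30 = (-25 - ⅕*¼)*30 = (-25 - 1/20)*30 = -501/20*30 = -1503/2 ≈ -751.50)
(-5 + x)² = (-5 - 1503/2)² = (-1513/2)² = 2289169/4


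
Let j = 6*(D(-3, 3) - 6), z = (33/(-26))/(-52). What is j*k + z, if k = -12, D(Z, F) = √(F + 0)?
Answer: 584097/1352 - 72*√3 ≈ 307.32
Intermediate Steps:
D(Z, F) = √F
z = 33/1352 (z = (33*(-1/26))*(-1/52) = -33/26*(-1/52) = 33/1352 ≈ 0.024408)
j = -36 + 6*√3 (j = 6*(√3 - 6) = 6*(-6 + √3) = -36 + 6*√3 ≈ -25.608)
j*k + z = (-36 + 6*√3)*(-12) + 33/1352 = (432 - 72*√3) + 33/1352 = 584097/1352 - 72*√3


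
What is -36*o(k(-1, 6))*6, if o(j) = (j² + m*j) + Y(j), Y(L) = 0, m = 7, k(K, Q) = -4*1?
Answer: 2592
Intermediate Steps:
k(K, Q) = -4
o(j) = j² + 7*j (o(j) = (j² + 7*j) + 0 = j² + 7*j)
-36*o(k(-1, 6))*6 = -(-144)*(7 - 4)*6 = -(-144)*3*6 = -36*(-12)*6 = 432*6 = 2592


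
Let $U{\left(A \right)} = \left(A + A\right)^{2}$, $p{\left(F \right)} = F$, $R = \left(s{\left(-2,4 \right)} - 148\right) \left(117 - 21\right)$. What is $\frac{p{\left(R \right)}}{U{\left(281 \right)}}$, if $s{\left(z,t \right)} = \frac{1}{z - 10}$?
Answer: $- \frac{3554}{78961} \approx -0.04501$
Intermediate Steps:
$s{\left(z,t \right)} = \frac{1}{-10 + z}$
$R = -14216$ ($R = \left(\frac{1}{-10 - 2} - 148\right) \left(117 - 21\right) = \left(\frac{1}{-12} - 148\right) 96 = \left(- \frac{1}{12} - 148\right) 96 = \left(- \frac{1777}{12}\right) 96 = -14216$)
$U{\left(A \right)} = 4 A^{2}$ ($U{\left(A \right)} = \left(2 A\right)^{2} = 4 A^{2}$)
$\frac{p{\left(R \right)}}{U{\left(281 \right)}} = - \frac{14216}{4 \cdot 281^{2}} = - \frac{14216}{4 \cdot 78961} = - \frac{14216}{315844} = \left(-14216\right) \frac{1}{315844} = - \frac{3554}{78961}$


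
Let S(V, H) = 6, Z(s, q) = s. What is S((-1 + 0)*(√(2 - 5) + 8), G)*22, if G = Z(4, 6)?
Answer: 132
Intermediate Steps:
G = 4
S((-1 + 0)*(√(2 - 5) + 8), G)*22 = 6*22 = 132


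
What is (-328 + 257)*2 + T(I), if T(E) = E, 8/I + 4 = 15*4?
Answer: -993/7 ≈ -141.86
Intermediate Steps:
I = ⅐ (I = 8/(-4 + 15*4) = 8/(-4 + 60) = 8/56 = 8*(1/56) = ⅐ ≈ 0.14286)
(-328 + 257)*2 + T(I) = (-328 + 257)*2 + ⅐ = -71*2 + ⅐ = -142 + ⅐ = -993/7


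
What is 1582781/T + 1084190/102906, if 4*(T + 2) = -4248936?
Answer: 494393993627/54655228908 ≈ 9.0457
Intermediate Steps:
T = -1062236 (T = -2 + (1/4)*(-4248936) = -2 - 1062234 = -1062236)
1582781/T + 1084190/102906 = 1582781/(-1062236) + 1084190/102906 = 1582781*(-1/1062236) + 1084190*(1/102906) = -1582781/1062236 + 542095/51453 = 494393993627/54655228908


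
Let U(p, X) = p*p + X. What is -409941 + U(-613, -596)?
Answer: -34768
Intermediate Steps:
U(p, X) = X + p² (U(p, X) = p² + X = X + p²)
-409941 + U(-613, -596) = -409941 + (-596 + (-613)²) = -409941 + (-596 + 375769) = -409941 + 375173 = -34768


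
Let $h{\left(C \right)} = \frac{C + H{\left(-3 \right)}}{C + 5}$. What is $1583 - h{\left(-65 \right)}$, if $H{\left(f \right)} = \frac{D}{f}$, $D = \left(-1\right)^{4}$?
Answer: $\frac{71186}{45} \approx 1581.9$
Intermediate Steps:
$D = 1$
$H{\left(f \right)} = \frac{1}{f}$ ($H{\left(f \right)} = 1 \frac{1}{f} = \frac{1}{f}$)
$h{\left(C \right)} = \frac{- \frac{1}{3} + C}{5 + C}$ ($h{\left(C \right)} = \frac{C + \frac{1}{-3}}{C + 5} = \frac{C - \frac{1}{3}}{5 + C} = \frac{- \frac{1}{3} + C}{5 + C}$)
$1583 - h{\left(-65 \right)} = 1583 - \frac{- \frac{1}{3} - 65}{5 - 65} = 1583 - \frac{1}{-60} \left(- \frac{196}{3}\right) = 1583 - \left(- \frac{1}{60}\right) \left(- \frac{196}{3}\right) = 1583 - \frac{49}{45} = \frac{71186}{45}$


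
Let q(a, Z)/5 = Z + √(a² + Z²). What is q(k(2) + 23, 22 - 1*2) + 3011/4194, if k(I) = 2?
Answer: 422411/4194 + 25*√41 ≈ 260.80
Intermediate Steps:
q(a, Z) = 5*Z + 5*√(Z² + a²) (q(a, Z) = 5*(Z + √(a² + Z²)) = 5*(Z + √(Z² + a²)) = 5*Z + 5*√(Z² + a²))
q(k(2) + 23, 22 - 1*2) + 3011/4194 = (5*(22 - 1*2) + 5*√((22 - 1*2)² + (2 + 23)²)) + 3011/4194 = (5*(22 - 2) + 5*√((22 - 2)² + 25²)) + 3011*(1/4194) = (5*20 + 5*√(20² + 625)) + 3011/4194 = (100 + 5*√(400 + 625)) + 3011/4194 = (100 + 5*√1025) + 3011/4194 = (100 + 5*(5*√41)) + 3011/4194 = (100 + 25*√41) + 3011/4194 = 422411/4194 + 25*√41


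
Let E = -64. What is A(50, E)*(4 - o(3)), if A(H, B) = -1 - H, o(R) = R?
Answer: -51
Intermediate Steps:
A(50, E)*(4 - o(3)) = (-1 - 1*50)*(4 - 1*3) = (-1 - 50)*(4 - 3) = -51*1 = -51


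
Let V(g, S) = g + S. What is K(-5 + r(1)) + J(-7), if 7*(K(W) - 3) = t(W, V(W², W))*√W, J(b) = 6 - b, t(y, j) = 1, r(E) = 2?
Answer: 16 + I*√3/7 ≈ 16.0 + 0.24744*I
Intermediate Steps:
V(g, S) = S + g
K(W) = 3 + √W/7 (K(W) = 3 + (1*√W)/7 = 3 + √W/7)
K(-5 + r(1)) + J(-7) = (3 + √(-5 + 2)/7) + (6 - 1*(-7)) = (3 + √(-3)/7) + (6 + 7) = (3 + (I*√3)/7) + 13 = (3 + I*√3/7) + 13 = 16 + I*√3/7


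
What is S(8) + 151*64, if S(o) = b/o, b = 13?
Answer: 77325/8 ≈ 9665.6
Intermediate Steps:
S(o) = 13/o
S(8) + 151*64 = 13/8 + 151*64 = 13*(⅛) + 9664 = 13/8 + 9664 = 77325/8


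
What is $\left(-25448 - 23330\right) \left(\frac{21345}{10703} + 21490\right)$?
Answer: $- \frac{11220345538070}{10703} \approx -1.0483 \cdot 10^{9}$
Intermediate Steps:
$\left(-25448 - 23330\right) \left(\frac{21345}{10703} + 21490\right) = - 48778 \left(21345 \cdot \frac{1}{10703} + 21490\right) = - 48778 \left(\frac{21345}{10703} + 21490\right) = \left(-48778\right) \frac{230028815}{10703} = - \frac{11220345538070}{10703}$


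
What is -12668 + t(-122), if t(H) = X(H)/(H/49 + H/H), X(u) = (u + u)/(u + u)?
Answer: -924813/73 ≈ -12669.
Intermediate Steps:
X(u) = 1 (X(u) = (2*u)/((2*u)) = (2*u)*(1/(2*u)) = 1)
t(H) = 1/(1 + H/49) (t(H) = 1/(H/49 + H/H) = 1/(H*(1/49) + 1) = 1/(H/49 + 1) = 1/(1 + H/49))
-12668 + t(-122) = -12668 + 49/(49 - 122) = -12668 + 49/(-73) = -12668 + 49*(-1/73) = -12668 - 49/73 = -924813/73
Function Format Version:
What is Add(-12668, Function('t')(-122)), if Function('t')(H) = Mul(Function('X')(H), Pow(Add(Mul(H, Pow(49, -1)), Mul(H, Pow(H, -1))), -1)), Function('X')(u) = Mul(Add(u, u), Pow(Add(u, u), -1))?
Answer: Rational(-924813, 73) ≈ -12669.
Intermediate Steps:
Function('X')(u) = 1 (Function('X')(u) = Mul(Mul(2, u), Pow(Mul(2, u), -1)) = Mul(Mul(2, u), Mul(Rational(1, 2), Pow(u, -1))) = 1)
Function('t')(H) = Pow(Add(1, Mul(Rational(1, 49), H)), -1) (Function('t')(H) = Mul(1, Pow(Add(Mul(H, Pow(49, -1)), Mul(H, Pow(H, -1))), -1)) = Mul(1, Pow(Add(Mul(H, Rational(1, 49)), 1), -1)) = Mul(1, Pow(Add(Mul(Rational(1, 49), H), 1), -1)) = Mul(1, Pow(Add(1, Mul(Rational(1, 49), H)), -1)) = Pow(Add(1, Mul(Rational(1, 49), H)), -1))
Add(-12668, Function('t')(-122)) = Add(-12668, Mul(49, Pow(Add(49, -122), -1))) = Add(-12668, Mul(49, Pow(-73, -1))) = Add(-12668, Mul(49, Rational(-1, 73))) = Add(-12668, Rational(-49, 73)) = Rational(-924813, 73)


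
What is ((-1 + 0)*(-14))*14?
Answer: 196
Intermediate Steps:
((-1 + 0)*(-14))*14 = -1*(-14)*14 = 14*14 = 196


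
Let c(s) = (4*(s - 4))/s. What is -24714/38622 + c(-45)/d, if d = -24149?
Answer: -109204867/170612685 ≈ -0.64007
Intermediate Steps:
c(s) = (-16 + 4*s)/s (c(s) = (4*(-4 + s))/s = (-16 + 4*s)/s)
-24714/38622 + c(-45)/d = -24714/38622 + (4 - 16/(-45))/(-24149) = -24714*1/38622 + (4 - 16*(-1/45))*(-1/24149) = -4119/6437 + (4 + 16/45)*(-1/24149) = -4119/6437 + (196/45)*(-1/24149) = -4119/6437 - 196/1086705 = -109204867/170612685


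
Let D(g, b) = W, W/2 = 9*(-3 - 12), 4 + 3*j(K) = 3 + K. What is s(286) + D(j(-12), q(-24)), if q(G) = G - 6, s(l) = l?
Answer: 16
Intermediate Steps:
j(K) = -⅓ + K/3 (j(K) = -4/3 + (3 + K)/3 = -4/3 + (1 + K/3) = -⅓ + K/3)
q(G) = -6 + G
W = -270 (W = 2*(9*(-3 - 12)) = 2*(9*(-15)) = 2*(-135) = -270)
D(g, b) = -270
s(286) + D(j(-12), q(-24)) = 286 - 270 = 16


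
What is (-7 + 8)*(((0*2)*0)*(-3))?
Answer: 0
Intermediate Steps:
(-7 + 8)*(((0*2)*0)*(-3)) = 1*((0*0)*(-3)) = 1*(0*(-3)) = 1*0 = 0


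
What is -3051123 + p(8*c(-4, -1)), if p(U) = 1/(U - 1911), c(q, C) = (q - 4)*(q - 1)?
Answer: -4854336694/1591 ≈ -3.0511e+6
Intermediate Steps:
c(q, C) = (-1 + q)*(-4 + q) (c(q, C) = (-4 + q)*(-1 + q) = (-1 + q)*(-4 + q))
p(U) = 1/(-1911 + U)
-3051123 + p(8*c(-4, -1)) = -3051123 + 1/(-1911 + 8*(4 + (-4)**2 - 5*(-4))) = -3051123 + 1/(-1911 + 8*(4 + 16 + 20)) = -3051123 + 1/(-1911 + 8*40) = -3051123 + 1/(-1911 + 320) = -3051123 + 1/(-1591) = -3051123 - 1/1591 = -4854336694/1591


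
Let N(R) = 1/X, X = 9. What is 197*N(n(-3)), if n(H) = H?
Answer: 197/9 ≈ 21.889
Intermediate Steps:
N(R) = ⅑ (N(R) = 1/9 = ⅑)
197*N(n(-3)) = 197*(⅑) = 197/9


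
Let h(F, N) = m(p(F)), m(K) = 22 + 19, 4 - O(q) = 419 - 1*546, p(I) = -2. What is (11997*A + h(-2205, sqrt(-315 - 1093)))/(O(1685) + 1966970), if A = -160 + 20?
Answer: -1679539/1967101 ≈ -0.85381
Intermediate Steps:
O(q) = 131 (O(q) = 4 - (419 - 1*546) = 4 - (419 - 546) = 4 - 1*(-127) = 4 + 127 = 131)
m(K) = 41
h(F, N) = 41
A = -140
(11997*A + h(-2205, sqrt(-315 - 1093)))/(O(1685) + 1966970) = (11997*(-140) + 41)/(131 + 1966970) = (-1679580 + 41)/1967101 = -1679539*1/1967101 = -1679539/1967101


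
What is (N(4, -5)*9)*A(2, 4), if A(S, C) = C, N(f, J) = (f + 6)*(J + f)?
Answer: -360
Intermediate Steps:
N(f, J) = (6 + f)*(J + f)
(N(4, -5)*9)*A(2, 4) = ((4² + 6*(-5) + 6*4 - 5*4)*9)*4 = ((16 - 30 + 24 - 20)*9)*4 = -10*9*4 = -90*4 = -360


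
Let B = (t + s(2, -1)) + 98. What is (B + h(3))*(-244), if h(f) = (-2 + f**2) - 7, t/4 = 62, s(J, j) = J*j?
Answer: -83936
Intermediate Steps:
t = 248 (t = 4*62 = 248)
B = 344 (B = (248 + 2*(-1)) + 98 = (248 - 2) + 98 = 246 + 98 = 344)
h(f) = -9 + f**2
(B + h(3))*(-244) = (344 + (-9 + 3**2))*(-244) = (344 + (-9 + 9))*(-244) = (344 + 0)*(-244) = 344*(-244) = -83936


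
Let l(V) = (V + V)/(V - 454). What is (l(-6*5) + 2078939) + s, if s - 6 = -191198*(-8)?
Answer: 436632024/121 ≈ 3.6085e+6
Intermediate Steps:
l(V) = 2*V/(-454 + V) (l(V) = (2*V)/(-454 + V) = 2*V/(-454 + V))
s = 1529590 (s = 6 - 191198*(-8) = 6 + 1529584 = 1529590)
(l(-6*5) + 2078939) + s = (2*(-6*5)/(-454 - 6*5) + 2078939) + 1529590 = (2*(-30)/(-454 - 30) + 2078939) + 1529590 = (2*(-30)/(-484) + 2078939) + 1529590 = (2*(-30)*(-1/484) + 2078939) + 1529590 = (15/121 + 2078939) + 1529590 = 251551634/121 + 1529590 = 436632024/121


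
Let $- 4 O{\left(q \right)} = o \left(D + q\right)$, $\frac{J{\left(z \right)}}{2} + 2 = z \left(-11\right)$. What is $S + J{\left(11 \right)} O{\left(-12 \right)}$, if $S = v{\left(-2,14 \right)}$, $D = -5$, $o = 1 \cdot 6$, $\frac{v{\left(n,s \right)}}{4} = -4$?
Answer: $-6289$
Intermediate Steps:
$v{\left(n,s \right)} = -16$ ($v{\left(n,s \right)} = 4 \left(-4\right) = -16$)
$o = 6$
$S = -16$
$J{\left(z \right)} = -4 - 22 z$ ($J{\left(z \right)} = -4 + 2 z \left(-11\right) = -4 + 2 \left(- 11 z\right) = -4 - 22 z$)
$O{\left(q \right)} = \frac{15}{2} - \frac{3 q}{2}$ ($O{\left(q \right)} = - \frac{6 \left(-5 + q\right)}{4} = - \frac{-30 + 6 q}{4} = \frac{15}{2} - \frac{3 q}{2}$)
$S + J{\left(11 \right)} O{\left(-12 \right)} = -16 + \left(-4 - 242\right) \left(\frac{15}{2} - -18\right) = -16 + \left(-4 - 242\right) \left(\frac{15}{2} + 18\right) = -16 - 6273 = -6289$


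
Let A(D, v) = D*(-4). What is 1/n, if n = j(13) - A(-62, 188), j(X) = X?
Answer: -1/235 ≈ -0.0042553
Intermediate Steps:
A(D, v) = -4*D
n = -235 (n = 13 - (-4)*(-62) = 13 - 1*248 = 13 - 248 = -235)
1/n = 1/(-235) = -1/235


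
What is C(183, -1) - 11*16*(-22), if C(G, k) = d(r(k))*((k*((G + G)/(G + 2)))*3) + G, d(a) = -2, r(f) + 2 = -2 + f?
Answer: 752371/185 ≈ 4066.9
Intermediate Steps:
r(f) = -4 + f (r(f) = -2 + (-2 + f) = -4 + f)
C(G, k) = G - 12*G*k/(2 + G) (C(G, k) = -2*k*((G + G)/(G + 2))*3 + G = -2*k*((2*G)/(2 + G))*3 + G = -2*k*(2*G/(2 + G))*3 + G = -2*2*G*k/(2 + G)*3 + G = -12*G*k/(2 + G) + G = G - 12*G*k/(2 + G))
C(183, -1) - 11*16*(-22) = 183*(2 + 183 - 12*(-1))/(2 + 183) - 11*16*(-22) = 183*(2 + 183 + 12)/185 - 176*(-22) = 183*(1/185)*197 - 1*(-3872) = 36051/185 + 3872 = 752371/185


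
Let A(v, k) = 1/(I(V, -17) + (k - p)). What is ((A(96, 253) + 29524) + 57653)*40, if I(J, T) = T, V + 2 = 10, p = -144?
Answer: 66254522/19 ≈ 3.4871e+6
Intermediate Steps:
V = 8 (V = -2 + 10 = 8)
A(v, k) = 1/(127 + k) (A(v, k) = 1/(-17 + (k - 1*(-144))) = 1/(-17 + (k + 144)) = 1/(-17 + (144 + k)) = 1/(127 + k))
((A(96, 253) + 29524) + 57653)*40 = ((1/(127 + 253) + 29524) + 57653)*40 = ((1/380 + 29524) + 57653)*40 = (11219121/380 + 57653)*40 = (33127261/380)*40 = 66254522/19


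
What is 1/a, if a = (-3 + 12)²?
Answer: 1/81 ≈ 0.012346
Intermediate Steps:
a = 81 (a = 9² = 81)
1/a = 1/81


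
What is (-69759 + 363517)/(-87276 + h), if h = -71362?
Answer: -146879/79319 ≈ -1.8518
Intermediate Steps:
(-69759 + 363517)/(-87276 + h) = (-69759 + 363517)/(-87276 - 71362) = 293758/(-158638) = 293758*(-1/158638) = -146879/79319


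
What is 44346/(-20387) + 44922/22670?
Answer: -2355237/12162455 ≈ -0.19365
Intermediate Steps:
44346/(-20387) + 44922/22670 = 44346*(-1/20387) + 44922*(1/22670) = -2334/1073 + 22461/11335 = -2355237/12162455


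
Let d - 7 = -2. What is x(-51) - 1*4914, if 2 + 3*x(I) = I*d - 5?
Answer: -15004/3 ≈ -5001.3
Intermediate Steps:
d = 5 (d = 7 - 2 = 5)
x(I) = -7/3 + 5*I/3 (x(I) = -2/3 + (I*5 - 5)/3 = -2/3 + (5*I - 5)/3 = -2/3 + (-5 + 5*I)/3 = -2/3 + (-5/3 + 5*I/3) = -7/3 + 5*I/3)
x(-51) - 1*4914 = (-7/3 + (5/3)*(-51)) - 1*4914 = (-7/3 - 85) - 4914 = -262/3 - 4914 = -15004/3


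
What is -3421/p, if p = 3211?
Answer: -3421/3211 ≈ -1.0654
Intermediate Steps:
-3421/p = -3421/3211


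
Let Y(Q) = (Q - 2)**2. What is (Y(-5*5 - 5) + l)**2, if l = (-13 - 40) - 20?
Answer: 904401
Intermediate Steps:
Y(Q) = (-2 + Q)**2
l = -73 (l = -53 - 20 = -73)
(Y(-5*5 - 5) + l)**2 = ((-2 + (-5*5 - 5))**2 - 73)**2 = ((-2 + (-25 - 5))**2 - 73)**2 = ((-2 - 30)**2 - 73)**2 = ((-32)**2 - 73)**2 = (1024 - 73)**2 = 951**2 = 904401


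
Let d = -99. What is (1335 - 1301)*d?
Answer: -3366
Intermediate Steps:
(1335 - 1301)*d = (1335 - 1301)*(-99) = 34*(-99) = -3366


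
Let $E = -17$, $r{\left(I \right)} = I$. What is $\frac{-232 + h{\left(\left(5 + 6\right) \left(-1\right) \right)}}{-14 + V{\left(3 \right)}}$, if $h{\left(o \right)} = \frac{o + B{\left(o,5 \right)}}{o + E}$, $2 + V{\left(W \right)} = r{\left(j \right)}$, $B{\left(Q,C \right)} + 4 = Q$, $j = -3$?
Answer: $\frac{3235}{266} \approx 12.162$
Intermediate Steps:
$B{\left(Q,C \right)} = -4 + Q$
$V{\left(W \right)} = -5$ ($V{\left(W \right)} = -2 - 3 = -5$)
$h{\left(o \right)} = \frac{-4 + 2 o}{-17 + o}$ ($h{\left(o \right)} = \frac{o + \left(-4 + o\right)}{o - 17} = \frac{-4 + 2 o}{-17 + o}$)
$\frac{-232 + h{\left(\left(5 + 6\right) \left(-1\right) \right)}}{-14 + V{\left(3 \right)}} = \frac{-232 + \frac{2 \left(-2 + \left(5 + 6\right) \left(-1\right)\right)}{-17 + \left(5 + 6\right) \left(-1\right)}}{-14 - 5} = \frac{-232 + \frac{2 \left(-2 + 11 \left(-1\right)\right)}{-17 + 11 \left(-1\right)}}{-19} = \left(-232 + \frac{2 \left(-2 - 11\right)}{-17 - 11}\right) \left(- \frac{1}{19}\right) = \left(-232 + 2 \frac{1}{-28} \left(-13\right)\right) \left(- \frac{1}{19}\right) = \left(-232 + 2 \left(- \frac{1}{28}\right) \left(-13\right)\right) \left(- \frac{1}{19}\right) = \left(-232 + \frac{13}{14}\right) \left(- \frac{1}{19}\right) = \left(- \frac{3235}{14}\right) \left(- \frac{1}{19}\right) = \frac{3235}{266}$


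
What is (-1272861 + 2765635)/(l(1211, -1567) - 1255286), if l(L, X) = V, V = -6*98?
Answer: -746387/627937 ≈ -1.1886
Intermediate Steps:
V = -588
l(L, X) = -588
(-1272861 + 2765635)/(l(1211, -1567) - 1255286) = (-1272861 + 2765635)/(-588 - 1255286) = 1492774/(-1255874) = 1492774*(-1/1255874) = -746387/627937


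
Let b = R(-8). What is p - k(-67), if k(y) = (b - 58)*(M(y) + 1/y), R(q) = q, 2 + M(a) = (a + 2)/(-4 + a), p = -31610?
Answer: -150713950/4757 ≈ -31683.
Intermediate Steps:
M(a) = -2 + (2 + a)/(-4 + a) (M(a) = -2 + (a + 2)/(-4 + a) = -2 + (2 + a)/(-4 + a))
b = -8
k(y) = -66/y - 66*(10 - y)/(-4 + y) (k(y) = (-8 - 58)*((10 - y)/(-4 + y) + 1/y) = -66*(1/y + (10 - y)/(-4 + y)) = -66/y - 66*(10 - y)/(-4 + y))
p - k(-67) = -31610 - 66*(4 + (-67)² - 11*(-67))/((-67)*(-4 - 67)) = -31610 - 66*(-1)*(4 + 4489 + 737)/(67*(-71)) = -31610 - 66*(-1)*(-1)*5230/(67*71) = -31610 - 1*345180/4757 = -31610 - 345180/4757 = -150713950/4757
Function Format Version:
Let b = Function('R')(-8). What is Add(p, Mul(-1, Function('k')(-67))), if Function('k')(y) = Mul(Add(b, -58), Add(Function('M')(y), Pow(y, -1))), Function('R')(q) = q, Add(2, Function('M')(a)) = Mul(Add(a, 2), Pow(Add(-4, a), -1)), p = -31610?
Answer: Rational(-150713950, 4757) ≈ -31683.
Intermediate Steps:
Function('M')(a) = Add(-2, Mul(Pow(Add(-4, a), -1), Add(2, a))) (Function('M')(a) = Add(-2, Mul(Add(a, 2), Pow(Add(-4, a), -1))) = Add(-2, Mul(Add(2, a), Pow(Add(-4, a), -1))) = Add(-2, Mul(Pow(Add(-4, a), -1), Add(2, a))))
b = -8
Function('k')(y) = Add(Mul(-66, Pow(y, -1)), Mul(-66, Pow(Add(-4, y), -1), Add(10, Mul(-1, y)))) (Function('k')(y) = Mul(Add(-8, -58), Add(Mul(Pow(Add(-4, y), -1), Add(10, Mul(-1, y))), Pow(y, -1))) = Mul(-66, Add(Pow(y, -1), Mul(Pow(Add(-4, y), -1), Add(10, Mul(-1, y))))) = Add(Mul(-66, Pow(y, -1)), Mul(-66, Pow(Add(-4, y), -1), Add(10, Mul(-1, y)))))
Add(p, Mul(-1, Function('k')(-67))) = Add(-31610, Mul(-1, Mul(66, Pow(-67, -1), Pow(Add(-4, -67), -1), Add(4, Pow(-67, 2), Mul(-11, -67))))) = Add(-31610, Mul(-1, Mul(66, Rational(-1, 67), Pow(-71, -1), Add(4, 4489, 737)))) = Add(-31610, Mul(-1, Mul(66, Rational(-1, 67), Rational(-1, 71), 5230))) = Add(-31610, Mul(-1, Rational(345180, 4757))) = Add(-31610, Rational(-345180, 4757)) = Rational(-150713950, 4757)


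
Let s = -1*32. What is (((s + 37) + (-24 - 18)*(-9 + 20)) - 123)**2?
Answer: 336400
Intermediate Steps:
s = -32
(((s + 37) + (-24 - 18)*(-9 + 20)) - 123)**2 = (((-32 + 37) + (-24 - 18)*(-9 + 20)) - 123)**2 = ((5 - 42*11) - 123)**2 = ((5 - 462) - 123)**2 = (-457 - 123)**2 = (-580)**2 = 336400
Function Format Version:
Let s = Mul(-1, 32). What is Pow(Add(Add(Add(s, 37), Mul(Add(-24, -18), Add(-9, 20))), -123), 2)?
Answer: 336400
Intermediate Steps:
s = -32
Pow(Add(Add(Add(s, 37), Mul(Add(-24, -18), Add(-9, 20))), -123), 2) = Pow(Add(Add(Add(-32, 37), Mul(Add(-24, -18), Add(-9, 20))), -123), 2) = Pow(Add(Add(5, Mul(-42, 11)), -123), 2) = Pow(Add(Add(5, -462), -123), 2) = Pow(Add(-457, -123), 2) = Pow(-580, 2) = 336400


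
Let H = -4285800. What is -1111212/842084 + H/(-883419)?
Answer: 218944817781/61992750433 ≈ 3.5318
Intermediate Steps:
-1111212/842084 + H/(-883419) = -1111212/842084 - 4285800/(-883419) = -1111212*1/842084 - 4285800*(-1/883419) = -277803/210521 + 1428600/294473 = 218944817781/61992750433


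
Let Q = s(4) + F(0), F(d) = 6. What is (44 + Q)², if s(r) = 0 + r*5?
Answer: 4900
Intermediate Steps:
s(r) = 5*r (s(r) = 0 + 5*r = 5*r)
Q = 26 (Q = 5*4 + 6 = 20 + 6 = 26)
(44 + Q)² = (44 + 26)² = 70² = 4900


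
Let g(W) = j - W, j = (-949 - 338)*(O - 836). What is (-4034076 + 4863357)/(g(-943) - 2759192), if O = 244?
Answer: -829281/1996345 ≈ -0.41540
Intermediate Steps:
j = 761904 (j = (-949 - 338)*(244 - 836) = -1287*(-592) = 761904)
g(W) = 761904 - W
(-4034076 + 4863357)/(g(-943) - 2759192) = (-4034076 + 4863357)/((761904 - 1*(-943)) - 2759192) = 829281/((761904 + 943) - 2759192) = 829281/(762847 - 2759192) = 829281/(-1996345) = 829281*(-1/1996345) = -829281/1996345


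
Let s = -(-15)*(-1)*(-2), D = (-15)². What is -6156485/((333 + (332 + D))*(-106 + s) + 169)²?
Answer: -6156485/4552335841 ≈ -0.0013524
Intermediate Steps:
D = 225
s = 30 (s = -5*3*(-2) = -15*(-2) = 30)
-6156485/((333 + (332 + D))*(-106 + s) + 169)² = -6156485/((333 + (332 + 225))*(-106 + 30) + 169)² = -6156485/((333 + 557)*(-76) + 169)² = -6156485/(890*(-76) + 169)² = -6156485/(-67640 + 169)² = -6156485/((-67471)²) = -6156485/4552335841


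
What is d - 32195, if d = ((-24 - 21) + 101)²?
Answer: -29059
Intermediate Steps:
d = 3136 (d = (-45 + 101)² = 56² = 3136)
d - 32195 = 3136 - 32195 = -29059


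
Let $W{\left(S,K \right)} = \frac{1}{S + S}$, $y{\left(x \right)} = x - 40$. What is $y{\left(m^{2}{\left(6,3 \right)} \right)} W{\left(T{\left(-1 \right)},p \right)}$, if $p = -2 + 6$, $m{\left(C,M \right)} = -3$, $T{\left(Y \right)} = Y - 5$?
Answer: $\frac{31}{12} \approx 2.5833$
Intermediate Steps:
$T{\left(Y \right)} = -5 + Y$
$p = 4$
$y{\left(x \right)} = -40 + x$ ($y{\left(x \right)} = x - 40 = -40 + x$)
$W{\left(S,K \right)} = \frac{1}{2 S}$
$y{\left(m^{2}{\left(6,3 \right)} \right)} W{\left(T{\left(-1 \right)},p \right)} = \left(-40 + \left(-3\right)^{2}\right) \frac{1}{2 \left(-5 - 1\right)} = \left(-40 + 9\right) \frac{1}{2 \left(-6\right)} = - 31 \cdot \frac{1}{2} \left(- \frac{1}{6}\right) = \left(-31\right) \left(- \frac{1}{12}\right) = \frac{31}{12}$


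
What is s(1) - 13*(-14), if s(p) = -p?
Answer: 181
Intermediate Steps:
s(1) - 13*(-14) = -1*1 - 13*(-14) = -1 + 182 = 181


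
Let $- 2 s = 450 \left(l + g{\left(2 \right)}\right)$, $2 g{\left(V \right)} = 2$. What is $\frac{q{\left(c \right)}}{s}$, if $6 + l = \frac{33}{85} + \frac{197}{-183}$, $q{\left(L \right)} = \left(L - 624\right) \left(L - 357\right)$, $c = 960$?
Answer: $\frac{70034832}{442405} \approx 158.3$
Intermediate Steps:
$g{\left(V \right)} = 1$ ($g{\left(V \right)} = \frac{1}{2} \cdot 2 = 1$)
$q{\left(L \right)} = \left(-624 + L\right) \left(-357 + L\right)$
$l = - \frac{104036}{15555}$ ($l = -6 + \left(\frac{33}{85} + \frac{197}{-183}\right) = -6 + \left(33 \cdot \frac{1}{85} + 197 \left(- \frac{1}{183}\right)\right) = -6 + \left(\frac{33}{85} - \frac{197}{183}\right) = -6 - \frac{10706}{15555} = - \frac{104036}{15555} \approx -6.6883$)
$s = \frac{1327215}{1037}$ ($s = - \frac{450 \left(- \frac{104036}{15555} + 1\right)}{2} = - \frac{450 \left(- \frac{88481}{15555}\right)}{2} = \left(- \frac{1}{2}\right) \left(- \frac{2654430}{1037}\right) = \frac{1327215}{1037} \approx 1279.9$)
$\frac{q{\left(c \right)}}{s} = \frac{222768 + 960^{2} - 941760}{\frac{1327215}{1037}} = \left(222768 + 921600 - 941760\right) \frac{1037}{1327215} = 202608 \cdot \frac{1037}{1327215} = \frac{70034832}{442405}$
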